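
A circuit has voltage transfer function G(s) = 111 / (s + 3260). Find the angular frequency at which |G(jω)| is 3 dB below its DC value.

3260 rad/s

For a single-pole low-pass, the −3 dB point is at the pole: ω = 3260 rad/s.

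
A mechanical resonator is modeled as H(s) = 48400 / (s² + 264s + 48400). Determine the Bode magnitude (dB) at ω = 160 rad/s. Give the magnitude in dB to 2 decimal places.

0.07 dB

|(j160)² + 264(j160) + 48400| = |22800 + j42240| = 4.8e+04
|H(j160)| = 48400 / 4.8e+04 = 1.0083
20 log₁₀(1.0083) = 0.072 dB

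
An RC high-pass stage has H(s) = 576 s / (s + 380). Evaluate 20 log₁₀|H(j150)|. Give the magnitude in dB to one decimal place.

|j150| = 150
|j150 + 380| = √(150² + 380²) = 408.5
|H(j150)| = 576 × 150 / 408.5 = 211.49
20 log₁₀(211.49) = 46.51 dB

46.5 dB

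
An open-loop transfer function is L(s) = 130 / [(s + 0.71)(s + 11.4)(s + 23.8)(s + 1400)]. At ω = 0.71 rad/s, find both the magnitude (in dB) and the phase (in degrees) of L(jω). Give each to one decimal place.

|j0.71 + 0.71| = √(0.71² + 0.71²) = 1.004
|j0.71 + 11.4| = √(0.71² + 11.4²) = 11.42
|j0.71 + 23.8| = √(0.71² + 23.8²) = 23.81
|j0.71 + 1400| = √(0.71² + 1400²) = 1400
|L(j0.71)| = 130 / (1.004 × 11.42 × 23.81 × 1400) = 0.00034004
20 log₁₀(0.00034004) = -69.37 dB
∠(j0.71 + 0.71) = arctan(0.71/0.71) = 45.00°
∠(j0.71 + 11.4) = arctan(0.71/11.4) = 3.56°
∠(j0.71 + 23.8) = arctan(0.71/23.8) = 1.71°
∠(j0.71 + 1400) = arctan(0.71/1400) = 0.03°
∠L(j0.71) = − (45.00° + 3.56° + 1.71° + 0.03°) = -50.30°

|L| = -69.4 dB, ∠L = -50.3 deg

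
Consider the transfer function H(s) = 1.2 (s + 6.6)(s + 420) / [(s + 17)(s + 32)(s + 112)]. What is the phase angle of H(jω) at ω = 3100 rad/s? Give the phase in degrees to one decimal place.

∠(j3100 + 6.6) = arctan(3100/6.6) = 89.88°
∠(j3100 + 420) = arctan(3100/420) = 82.28°
∠(j3100 + 17) = arctan(3100/17) = 89.69°
∠(j3100 + 32) = arctan(3100/32) = 89.41°
∠(j3100 + 112) = arctan(3100/112) = 87.93°
∠H(j3100) = 89.88° + 82.28° − (89.69° + 89.41° + 87.93°) = -94.86°

-94.9°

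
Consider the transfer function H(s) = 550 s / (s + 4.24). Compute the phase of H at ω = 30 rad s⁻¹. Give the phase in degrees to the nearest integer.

8°

∠(j30) = 90.00°
∠(j30 + 4.24) = arctan(30/4.24) = 81.96°
∠H(j30) = 90.00° − 81.96° = 8.04°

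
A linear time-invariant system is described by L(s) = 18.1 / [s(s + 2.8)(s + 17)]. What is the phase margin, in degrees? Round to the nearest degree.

81 deg

Gain crossover: |L(jω)| = 1 at ω ≈ 0.377 rad/s.
∠L(j0.377) = −90° − arctan(0.377/2.8) − arctan(0.377/17) ≈ -98.93°
PM = 180° + (-98.93°) = 81.07°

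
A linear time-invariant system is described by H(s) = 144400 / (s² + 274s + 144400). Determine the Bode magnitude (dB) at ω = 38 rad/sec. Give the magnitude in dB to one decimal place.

0.1 dB

|(j38)² + 274(j38) + 144400| = |1.4296e+05 + j10412| = 1.433e+05
|H(j38)| = 144400 / 1.433e+05 = 1.0074
20 log₁₀(1.0074) = 0.06 dB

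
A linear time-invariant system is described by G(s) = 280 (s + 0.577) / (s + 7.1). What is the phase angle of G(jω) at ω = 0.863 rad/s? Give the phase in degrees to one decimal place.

49.3°

∠(j0.863 + 0.577) = arctan(0.863/0.577) = 56.23°
∠(j0.863 + 7.1) = arctan(0.863/7.1) = 6.93°
∠G(j0.863) = 56.23° − 6.93° = 49.30°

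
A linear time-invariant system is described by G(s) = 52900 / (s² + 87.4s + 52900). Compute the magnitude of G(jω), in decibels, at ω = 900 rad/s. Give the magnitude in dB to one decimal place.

|(j900)² + 87.4(j900) + 52900| = |-7.571e+05 + j78660| = 7.612e+05
|G(j900)| = 52900 / 7.612e+05 = 0.069498
20 log₁₀(0.069498) = -23.16 dB

-23.2 dB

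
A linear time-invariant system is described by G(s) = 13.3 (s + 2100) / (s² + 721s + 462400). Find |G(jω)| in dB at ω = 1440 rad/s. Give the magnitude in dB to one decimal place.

-35.1 dB

|j1440 + 2100| = √(1440² + 2100²) = 2546
|(j1440)² + 721(j1440) + 462400| = |-1.6112e+06 + j1.0382e+06| = 1.917e+06
|G(j1440)| = 13.3 × 2546 / 1.917e+06 = 0.017668
20 log₁₀(0.017668) = -35.06 dB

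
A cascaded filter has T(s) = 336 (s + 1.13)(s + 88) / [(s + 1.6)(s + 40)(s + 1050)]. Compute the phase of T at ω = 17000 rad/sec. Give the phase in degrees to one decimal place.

-86.6 deg

∠(j17000 + 1.13) = arctan(17000/1.13) = 90.00°
∠(j17000 + 88) = arctan(17000/88) = 89.70°
∠(j17000 + 1.6) = arctan(17000/1.6) = 89.99°
∠(j17000 + 40) = arctan(17000/40) = 89.87°
∠(j17000 + 1050) = arctan(17000/1050) = 86.47°
∠T(j17000) = 90.00° + 89.70° − (89.99° + 89.87° + 86.47°) = -86.63°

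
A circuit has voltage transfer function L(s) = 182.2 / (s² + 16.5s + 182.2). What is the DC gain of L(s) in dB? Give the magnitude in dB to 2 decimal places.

L(0) = 182.2 / 182.2 = 1
20 log₁₀(1) = 0.000 dB

0.00 dB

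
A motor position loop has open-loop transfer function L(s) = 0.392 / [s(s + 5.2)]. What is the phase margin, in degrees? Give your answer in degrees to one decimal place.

Gain crossover: |L(jω)| = 1 at ω ≈ 0.0754 rad/s.
∠L(j0.0754) = −90° − arctan(0.0754/5.2) ≈ -90.83°
PM = 180° + (-90.83°) = 89.17°

89.2°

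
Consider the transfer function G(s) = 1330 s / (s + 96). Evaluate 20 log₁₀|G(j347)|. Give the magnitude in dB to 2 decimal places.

|j347| = 347
|j347 + 96| = √(347² + 96²) = 360
|G(j347)| = 1330 × 347 / 360 = 1281.8
20 log₁₀(1281.8) = 62.157 dB

62.16 dB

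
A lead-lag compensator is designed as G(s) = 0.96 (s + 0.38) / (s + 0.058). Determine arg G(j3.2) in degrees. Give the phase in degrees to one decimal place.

-5.7°

∠(j3.2 + 0.38) = arctan(3.2/0.38) = 83.23°
∠(j3.2 + 0.058) = arctan(3.2/0.058) = 88.96°
∠G(j3.2) = 83.23° − 88.96° = -5.73°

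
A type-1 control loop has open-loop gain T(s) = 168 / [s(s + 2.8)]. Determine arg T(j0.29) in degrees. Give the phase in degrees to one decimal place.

∠(j0.29 + 2.8) = arctan(0.29/2.8) = 5.91°
∠(j0.29) = 90.00°
∠T(j0.29) = − (5.91° + 90.00°) = -95.91°

-95.9°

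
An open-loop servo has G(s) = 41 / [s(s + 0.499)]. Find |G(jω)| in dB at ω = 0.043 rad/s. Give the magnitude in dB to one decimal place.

|j0.043 + 0.499| = √(0.043² + 0.499²) = 0.5008
|j0.043| = 0.043
|G(j0.043)| = 41 / (0.5008 × 0.043) = 1903.7
20 log₁₀(1903.7) = 65.59 dB

65.6 dB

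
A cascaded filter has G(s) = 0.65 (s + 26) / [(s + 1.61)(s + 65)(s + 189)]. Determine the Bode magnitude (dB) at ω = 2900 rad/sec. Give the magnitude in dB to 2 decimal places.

-142.26 dB

|j2900 + 26| = √(2900² + 26²) = 2900
|j2900 + 1.61| = √(2900² + 1.61²) = 2900
|j2900 + 65| = √(2900² + 65²) = 2901
|j2900 + 189| = √(2900² + 189²) = 2906
|G(j2900)| = 0.65 × 2900 / (2900 × 2901 × 2906) = 7.7109e-08
20 log₁₀(7.7109e-08) = -142.258 dB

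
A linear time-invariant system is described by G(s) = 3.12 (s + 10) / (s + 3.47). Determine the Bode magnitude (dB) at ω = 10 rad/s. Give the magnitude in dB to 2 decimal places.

12.40 dB

|j10 + 10| = √(10² + 10²) = 14.14
|j10 + 3.47| = √(10² + 3.47²) = 10.58
|G(j10)| = 3.12 × 14.14 / 10.58 = 4.1685
20 log₁₀(4.1685) = 12.400 dB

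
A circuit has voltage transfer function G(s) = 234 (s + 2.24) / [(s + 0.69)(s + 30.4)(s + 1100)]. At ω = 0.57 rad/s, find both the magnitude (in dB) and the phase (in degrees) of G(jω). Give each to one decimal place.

|G| = -34.9 dB, ∠G = -26.4°

|j0.57 + 2.24| = √(0.57² + 2.24²) = 2.311
|j0.57 + 0.69| = √(0.57² + 0.69²) = 0.895
|j0.57 + 30.4| = √(0.57² + 30.4²) = 30.41
|j0.57 + 1100| = √(0.57² + 1100²) = 1100
|G(j0.57)| = 234 × 2.311 / (0.895 × 30.41 × 1100) = 0.018069
20 log₁₀(0.018069) = -34.86 dB
∠(j0.57 + 2.24) = arctan(0.57/2.24) = 14.28°
∠(j0.57 + 0.69) = arctan(0.57/0.69) = 39.56°
∠(j0.57 + 30.4) = arctan(0.57/30.4) = 1.07°
∠(j0.57 + 1100) = arctan(0.57/1100) = 0.03°
∠G(j0.57) = 14.28° − (39.56° + 1.07° + 0.03°) = -26.39°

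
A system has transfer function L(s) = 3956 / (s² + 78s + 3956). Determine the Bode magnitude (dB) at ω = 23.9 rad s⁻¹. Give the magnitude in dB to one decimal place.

|(j23.9)² + 78(j23.9) + 3956| = |3384.8 + j1864.2| = 3864
|L(j23.9)| = 3956 / 3864 = 1.0238
20 log₁₀(1.0238) = 0.20 dB

0.2 dB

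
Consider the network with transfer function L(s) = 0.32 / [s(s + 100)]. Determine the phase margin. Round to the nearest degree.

Gain crossover: |L(jω)| = 1 at ω ≈ 0.0032 rad s⁻¹.
∠L(j0.0032) = −90° − arctan(0.0032/100) ≈ -90.00°
PM = 180° + (-90.00°) = 90.00°

90°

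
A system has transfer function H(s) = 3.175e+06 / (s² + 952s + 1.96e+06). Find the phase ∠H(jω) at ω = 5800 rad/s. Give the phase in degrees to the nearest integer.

∠[(j5800)² + 952(j5800) + 1.96e+06] = ∠[-3.168e+07 + j5.5216e+06] = 170.11°
∠H(j5800) = −170.11° = -170.11°

-170°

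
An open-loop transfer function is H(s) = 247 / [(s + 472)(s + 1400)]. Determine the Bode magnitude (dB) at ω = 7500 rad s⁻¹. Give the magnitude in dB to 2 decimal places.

-107.31 dB

|j7500 + 472| = √(7500² + 472²) = 7515
|j7500 + 1400| = √(7500² + 1400²) = 7630
|H(j7500)| = 247 / (7515 × 7630) = 4.308e-06
20 log₁₀(4.308e-06) = -107.314 dB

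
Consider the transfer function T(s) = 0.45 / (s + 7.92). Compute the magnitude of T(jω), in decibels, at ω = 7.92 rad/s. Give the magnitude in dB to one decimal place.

-27.9 dB

|j7.92 + 7.92| = √(7.92² + 7.92²) = 11.2
|T(j7.92)| = 0.45 / 11.2 = 0.040177
20 log₁₀(0.040177) = -27.92 dB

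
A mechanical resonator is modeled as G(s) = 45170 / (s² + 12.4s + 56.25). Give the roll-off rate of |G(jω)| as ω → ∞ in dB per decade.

-40 dB/decade

With 0 zeros and 2 poles, the high-frequency asymptotic slope is 20 × (0 − 2) = -40 dB/decade.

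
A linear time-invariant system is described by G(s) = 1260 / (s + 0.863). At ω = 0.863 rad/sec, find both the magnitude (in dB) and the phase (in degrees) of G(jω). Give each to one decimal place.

|G| = 60.3 dB, ∠G = -45.0°

|j0.863 + 0.863| = √(0.863² + 0.863²) = 1.22
|G(j0.863)| = 1260 / 1.22 = 1032.4
20 log₁₀(1032.4) = 60.28 dB
∠(j0.863 + 0.863) = arctan(0.863/0.863) = 45.00°
∠G(j0.863) = −45.00° = -45.00°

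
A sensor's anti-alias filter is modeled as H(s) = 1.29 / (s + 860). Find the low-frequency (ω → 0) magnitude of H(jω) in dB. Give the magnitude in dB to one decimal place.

H(0) = 1.29 / 860 = 0.0015
20 log₁₀(0.0015) = -56.48 dB

-56.5 dB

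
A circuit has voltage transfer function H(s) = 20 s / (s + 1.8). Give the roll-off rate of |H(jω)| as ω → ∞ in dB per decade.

0 dB/decade

With 1 zero and 1 pole, the high-frequency asymptotic slope is 20 × (1 − 1) = 0 dB/decade.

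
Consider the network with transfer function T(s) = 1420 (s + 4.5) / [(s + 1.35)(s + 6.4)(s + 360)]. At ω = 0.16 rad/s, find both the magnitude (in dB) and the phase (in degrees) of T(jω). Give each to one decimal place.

|j0.16 + 4.5| = √(0.16² + 4.5²) = 4.503
|j0.16 + 1.35| = √(0.16² + 1.35²) = 1.359
|j0.16 + 6.4| = √(0.16² + 6.4²) = 6.402
|j0.16 + 360| = √(0.16² + 360²) = 360
|T(j0.16)| = 1420 × 4.503 / (1.359 × 6.402 × 360) = 2.0408
20 log₁₀(2.0408) = 6.20 dB
∠(j0.16 + 4.5) = arctan(0.16/4.5) = 2.04°
∠(j0.16 + 1.35) = arctan(0.16/1.35) = 6.76°
∠(j0.16 + 6.4) = arctan(0.16/6.4) = 1.43°
∠(j0.16 + 360) = arctan(0.16/360) = 0.03°
∠T(j0.16) = 2.04° − (6.76° + 1.43° + 0.03°) = -6.18°

|T| = 6.2 dB, ∠T = -6.2 deg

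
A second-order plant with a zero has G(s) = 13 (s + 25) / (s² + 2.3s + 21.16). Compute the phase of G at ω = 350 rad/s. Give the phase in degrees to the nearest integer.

∠(j350 + 25) = arctan(350/25) = 85.91°
∠[(j350)² + 2.3(j350) + 21.16] = ∠[-1.2248e+05 + j805] = 179.62°
∠G(j350) = 85.91° − 179.62° = -93.71°

-94°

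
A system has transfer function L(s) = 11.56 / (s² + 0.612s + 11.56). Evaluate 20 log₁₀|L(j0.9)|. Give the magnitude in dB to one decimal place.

|(j0.9)² + 0.612(j0.9) + 11.56| = |10.75 + j0.5508| = 10.76
|L(j0.9)| = 11.56 / 10.76 = 1.0739
20 log₁₀(1.0739) = 0.62 dB

0.6 dB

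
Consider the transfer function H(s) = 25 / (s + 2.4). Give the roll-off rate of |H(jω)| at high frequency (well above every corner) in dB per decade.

-20 dB/decade

With 0 zeros and 1 pole, the high-frequency asymptotic slope is 20 × (0 − 1) = -20 dB/decade.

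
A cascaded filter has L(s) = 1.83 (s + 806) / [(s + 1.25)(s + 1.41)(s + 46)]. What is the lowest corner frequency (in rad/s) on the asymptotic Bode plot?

1.25 rad/s

Break frequencies occur at each pole and zero magnitude: 1.25 rad/s, 1.41 rad/s, 46 rad/s, 806 rad/s.
The lowest is 1.25 rad/s.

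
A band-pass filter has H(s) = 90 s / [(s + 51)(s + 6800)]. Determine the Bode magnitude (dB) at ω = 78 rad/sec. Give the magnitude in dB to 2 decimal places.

-39.11 dB

|j78| = 78
|j78 + 51| = √(78² + 51²) = 93.19
|j78 + 6800| = √(78² + 6800²) = 6800
|H(j78)| = 90 × 78 / (93.19 × 6800) = 0.011077
20 log₁₀(0.011077) = -39.112 dB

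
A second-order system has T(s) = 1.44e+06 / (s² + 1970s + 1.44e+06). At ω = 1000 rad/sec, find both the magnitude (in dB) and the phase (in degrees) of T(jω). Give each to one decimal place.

|(j1000)² + 1970(j1000) + 1.44e+06| = |4.4e+05 + j1.97e+06| = 2.019e+06
|T(j1000)| = 1.44e+06 / 2.019e+06 = 0.71339
20 log₁₀(0.71339) = -2.93 dB
∠[(j1000)² + 1970(j1000) + 1.44e+06] = ∠[4.4e+05 + j1.97e+06] = 77.41°
∠T(j1000) = −77.41° = -77.41°

|T| = -2.9 dB, ∠T = -77.4°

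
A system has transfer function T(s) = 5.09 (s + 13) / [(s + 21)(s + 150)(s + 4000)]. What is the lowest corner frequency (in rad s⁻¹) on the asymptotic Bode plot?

13 rad s⁻¹

Break frequencies occur at each pole and zero magnitude: 13 rad s⁻¹, 21 rad s⁻¹, 150 rad s⁻¹, 4000 rad s⁻¹.
The lowest is 13 rad s⁻¹.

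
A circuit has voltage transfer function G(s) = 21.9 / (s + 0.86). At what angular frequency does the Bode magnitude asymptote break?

The single real pole at s = −0.86 gives a corner at ω = 0.86 rad/sec.

0.86 rad/sec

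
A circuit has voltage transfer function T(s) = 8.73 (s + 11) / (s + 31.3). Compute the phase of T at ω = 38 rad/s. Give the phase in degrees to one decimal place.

23.3°

∠(j38 + 11) = arctan(38/11) = 73.86°
∠(j38 + 31.3) = arctan(38/31.3) = 50.52°
∠T(j38) = 73.86° − 50.52° = 23.33°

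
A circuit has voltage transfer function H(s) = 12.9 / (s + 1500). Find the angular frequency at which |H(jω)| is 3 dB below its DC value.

1500 rad s⁻¹

For a single-pole low-pass, the −3 dB point is at the pole: ω = 1500 rad s⁻¹.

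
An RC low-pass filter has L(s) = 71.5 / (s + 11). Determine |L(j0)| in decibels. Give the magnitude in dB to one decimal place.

L(0) = 71.5 / 11 = 6.5
20 log₁₀(6.5) = 16.26 dB

16.3 dB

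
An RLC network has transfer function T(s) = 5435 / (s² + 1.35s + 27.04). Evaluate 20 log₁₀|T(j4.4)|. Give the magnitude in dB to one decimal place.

55.0 dB

|(j4.4)² + 1.35(j4.4) + 27.04| = |7.68 + j5.94| = 9.709
|T(j4.4)| = 5435 / 9.709 = 559.79
20 log₁₀(559.79) = 54.96 dB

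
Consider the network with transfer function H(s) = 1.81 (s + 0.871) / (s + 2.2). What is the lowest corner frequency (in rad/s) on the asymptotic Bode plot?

0.871 rad/s

Break frequencies occur at each pole and zero magnitude: 0.871 rad/s, 2.2 rad/s.
The lowest is 0.871 rad/s.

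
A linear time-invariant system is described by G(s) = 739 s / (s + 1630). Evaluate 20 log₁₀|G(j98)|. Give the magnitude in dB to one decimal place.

32.9 dB

|j98| = 98
|j98 + 1630| = √(98² + 1630²) = 1633
|G(j98)| = 739 × 98 / 1633 = 44.351
20 log₁₀(44.351) = 32.94 dB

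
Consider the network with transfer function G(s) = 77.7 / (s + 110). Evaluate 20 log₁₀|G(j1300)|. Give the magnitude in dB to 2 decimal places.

|j1300 + 110| = √(1300² + 110²) = 1305
|G(j1300)| = 77.7 / 1305 = 0.059556
20 log₁₀(0.059556) = -24.501 dB

-24.50 dB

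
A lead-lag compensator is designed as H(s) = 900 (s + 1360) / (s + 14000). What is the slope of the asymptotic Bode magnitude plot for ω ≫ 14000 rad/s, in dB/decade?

0 dB/decade

With 1 zero and 1 pole, the high-frequency asymptotic slope is 20 × (1 − 1) = 0 dB/decade.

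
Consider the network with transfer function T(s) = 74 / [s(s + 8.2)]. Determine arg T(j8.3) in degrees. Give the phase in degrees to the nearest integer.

∠(j8.3 + 8.2) = arctan(8.3/8.2) = 45.35°
∠(j8.3) = 90.00°
∠T(j8.3) = − (45.35° + 90.00°) = -135.35°

-135 deg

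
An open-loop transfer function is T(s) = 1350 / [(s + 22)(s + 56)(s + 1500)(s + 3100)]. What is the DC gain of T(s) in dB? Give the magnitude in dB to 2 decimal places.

-132.55 dB

T(0) = 1350 / (22 × 56 × 1500 × 3100) = 2.3565e-07
20 log₁₀(2.3565e-07) = -132.555 dB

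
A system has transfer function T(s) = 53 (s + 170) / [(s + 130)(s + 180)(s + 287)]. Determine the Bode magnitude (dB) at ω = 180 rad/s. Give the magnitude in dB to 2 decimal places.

-63.28 dB

|j180 + 170| = √(180² + 170²) = 247.6
|j180 + 130| = √(180² + 130²) = 222
|j180 + 180| = √(180² + 180²) = 254.6
|j180 + 287| = √(180² + 287²) = 338.8
|T(j180)| = 53 × 247.6 / (222 × 254.6 × 338.8) = 0.0006853
20 log₁₀(0.0006853) = -63.282 dB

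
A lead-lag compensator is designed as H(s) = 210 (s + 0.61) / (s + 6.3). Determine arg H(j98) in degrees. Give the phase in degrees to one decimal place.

∠(j98 + 0.61) = arctan(98/0.61) = 89.64°
∠(j98 + 6.3) = arctan(98/6.3) = 86.32°
∠H(j98) = 89.64° − 86.32° = 3.32°

3.3°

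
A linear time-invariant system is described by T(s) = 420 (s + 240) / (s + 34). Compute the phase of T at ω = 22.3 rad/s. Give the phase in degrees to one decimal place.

∠(j22.3 + 240) = arctan(22.3/240) = 5.31°
∠(j22.3 + 34) = arctan(22.3/34) = 33.26°
∠T(j22.3) = 5.31° − 33.26° = -27.95°

-28.0 deg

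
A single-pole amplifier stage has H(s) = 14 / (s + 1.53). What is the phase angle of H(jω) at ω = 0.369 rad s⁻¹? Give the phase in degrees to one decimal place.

-13.6°

∠(j0.369 + 1.53) = arctan(0.369/1.53) = 13.56°
∠H(j0.369) = −13.56° = -13.56°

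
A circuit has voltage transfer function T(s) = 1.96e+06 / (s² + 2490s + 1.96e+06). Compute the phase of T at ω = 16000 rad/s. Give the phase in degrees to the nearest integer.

∠[(j16000)² + 2490(j16000) + 1.96e+06] = ∠[-2.5404e+08 + j3.984e+07] = 171.09°
∠T(j16000) = −171.09° = -171.09°

-171 deg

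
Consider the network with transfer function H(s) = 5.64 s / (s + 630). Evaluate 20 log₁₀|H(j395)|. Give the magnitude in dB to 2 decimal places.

9.53 dB

|j395| = 395
|j395 + 630| = √(395² + 630²) = 743.6
|H(j395)| = 5.64 × 395 / 743.6 = 2.996
20 log₁₀(2.996) = 9.531 dB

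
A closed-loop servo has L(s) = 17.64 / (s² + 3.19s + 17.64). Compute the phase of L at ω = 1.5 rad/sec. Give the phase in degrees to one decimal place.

∠[(j1.5)² + 3.19(j1.5) + 17.64] = ∠[15.39 + j4.785] = 17.27°
∠L(j1.5) = −17.27° = -17.27°

-17.3°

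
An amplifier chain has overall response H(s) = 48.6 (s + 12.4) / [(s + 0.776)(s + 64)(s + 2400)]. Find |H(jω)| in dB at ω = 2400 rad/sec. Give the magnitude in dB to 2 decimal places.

|j2400 + 12.4| = √(2400² + 12.4²) = 2400
|j2400 + 0.776| = √(2400² + 0.776²) = 2400
|j2400 + 64| = √(2400² + 64²) = 2401
|j2400 + 2400| = √(2400² + 2400²) = 3394
|H(j2400)| = 48.6 × 2400 / (2400 × 2401 × 3394) = 5.9642e-06
20 log₁₀(5.9642e-06) = -104.489 dB

-104.49 dB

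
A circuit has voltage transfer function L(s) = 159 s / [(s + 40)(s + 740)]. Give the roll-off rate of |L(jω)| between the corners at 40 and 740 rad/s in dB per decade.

In this band the factors already past their corner are: 1 differentiator zero, pole at 40; net slope = 0 dB/decade.

0 dB/decade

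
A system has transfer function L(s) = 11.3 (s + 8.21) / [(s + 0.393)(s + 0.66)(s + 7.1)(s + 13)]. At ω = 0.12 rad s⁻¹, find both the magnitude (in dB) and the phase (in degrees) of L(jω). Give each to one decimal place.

|L| = 11.2 dB, ∠L = -27.9°

|j0.12 + 8.21| = √(0.12² + 8.21²) = 8.211
|j0.12 + 0.393| = √(0.12² + 0.393²) = 0.4109
|j0.12 + 0.66| = √(0.12² + 0.66²) = 0.6708
|j0.12 + 7.1| = √(0.12² + 7.1²) = 7.101
|j0.12 + 13| = √(0.12² + 13²) = 13
|L(j0.12)| = 11.3 × 8.211 / (0.4109 × 0.6708 × 7.101 × 13) = 3.6461
20 log₁₀(3.6461) = 11.24 dB
∠(j0.12 + 8.21) = arctan(0.12/8.21) = 0.84°
∠(j0.12 + 0.393) = arctan(0.12/0.393) = 16.98°
∠(j0.12 + 0.66) = arctan(0.12/0.66) = 10.30°
∠(j0.12 + 7.1) = arctan(0.12/7.1) = 0.97°
∠(j0.12 + 13) = arctan(0.12/13) = 0.53°
∠L(j0.12) = 0.84° − (16.98° + 10.30° + 0.97° + 0.53°) = -27.94°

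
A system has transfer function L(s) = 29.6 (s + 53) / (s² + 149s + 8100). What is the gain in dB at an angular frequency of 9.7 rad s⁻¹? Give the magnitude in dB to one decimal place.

|j9.7 + 53| = √(9.7² + 53²) = 53.88
|(j9.7)² + 149(j9.7) + 8100| = |8005.9 + j1445.3| = 8135
|L(j9.7)| = 29.6 × 53.88 / 8135 = 0.19604
20 log₁₀(0.19604) = -14.15 dB

-14.2 dB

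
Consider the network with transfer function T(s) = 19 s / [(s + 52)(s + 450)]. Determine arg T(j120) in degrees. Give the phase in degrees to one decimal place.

8.5°

∠(j120) = 90.00°
∠(j120 + 52) = arctan(120/52) = 66.57°
∠(j120 + 450) = arctan(120/450) = 14.93°
∠T(j120) = 90.00° − (66.57° + 14.93°) = 8.50°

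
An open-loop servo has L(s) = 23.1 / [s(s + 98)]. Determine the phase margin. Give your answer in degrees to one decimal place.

Gain crossover: |L(jω)| = 1 at ω ≈ 0.236 rad/s.
∠L(j0.236) = −90° − arctan(0.236/98) ≈ -90.14°
PM = 180° + (-90.14°) = 89.86°

89.9°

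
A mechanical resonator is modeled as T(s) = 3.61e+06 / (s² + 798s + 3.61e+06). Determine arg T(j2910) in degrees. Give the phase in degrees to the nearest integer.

-154°

∠[(j2910)² + 798(j2910) + 3.61e+06] = ∠[-4.8581e+06 + j2.3222e+06] = 154.45°
∠T(j2910) = −154.45° = -154.45°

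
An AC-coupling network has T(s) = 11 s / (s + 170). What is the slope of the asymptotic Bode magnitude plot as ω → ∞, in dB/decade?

With 1 zero and 1 pole, the high-frequency asymptotic slope is 20 × (1 − 1) = 0 dB/decade.

0 dB/decade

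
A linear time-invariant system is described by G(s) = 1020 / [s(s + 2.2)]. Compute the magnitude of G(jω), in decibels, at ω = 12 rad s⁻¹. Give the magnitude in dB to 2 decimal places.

16.86 dB

|j12 + 2.2| = √(12² + 2.2²) = 12.2
|j12| = 12
|G(j12)| = 1020 / (12.2 × 12) = 6.9672
20 log₁₀(6.9672) = 16.861 dB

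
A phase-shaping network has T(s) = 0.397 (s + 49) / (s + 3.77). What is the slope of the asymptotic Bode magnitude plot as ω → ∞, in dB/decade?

0 dB/decade

With 1 zero and 1 pole, the high-frequency asymptotic slope is 20 × (1 − 1) = 0 dB/decade.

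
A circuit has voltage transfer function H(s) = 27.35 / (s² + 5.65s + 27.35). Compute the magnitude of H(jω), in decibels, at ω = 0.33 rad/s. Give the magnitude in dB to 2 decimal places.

0.01 dB

|(j0.33)² + 5.65(j0.33) + 27.35| = |27.241 + j1.8645| = 27.3
|H(j0.33)| = 27.35 / 27.3 = 1.0017
20 log₁₀(1.0017) = 0.014 dB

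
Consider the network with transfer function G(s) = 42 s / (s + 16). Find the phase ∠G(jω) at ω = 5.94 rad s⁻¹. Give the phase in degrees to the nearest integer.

∠(j5.94) = 90.00°
∠(j5.94 + 16) = arctan(5.94/16) = 20.37°
∠G(j5.94) = 90.00° − 20.37° = 69.63°

70°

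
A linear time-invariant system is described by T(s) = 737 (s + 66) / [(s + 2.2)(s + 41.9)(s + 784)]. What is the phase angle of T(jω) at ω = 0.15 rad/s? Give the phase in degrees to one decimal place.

-4.0 deg

∠(j0.15 + 66) = arctan(0.15/66) = 0.13°
∠(j0.15 + 2.2) = arctan(0.15/2.2) = 3.90°
∠(j0.15 + 41.9) = arctan(0.15/41.9) = 0.21°
∠(j0.15 + 784) = arctan(0.15/784) = 0.01°
∠T(j0.15) = 0.13° − (3.90° + 0.21° + 0.01°) = -3.99°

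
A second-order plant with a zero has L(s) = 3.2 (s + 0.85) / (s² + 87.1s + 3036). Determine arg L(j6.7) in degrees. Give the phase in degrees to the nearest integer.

72°

∠(j6.7 + 0.85) = arctan(6.7/0.85) = 82.77°
∠[(j6.7)² + 87.1(j6.7) + 3036] = ∠[2991.1 + j583.57] = 11.04°
∠L(j6.7) = 82.77° − 11.04° = 71.73°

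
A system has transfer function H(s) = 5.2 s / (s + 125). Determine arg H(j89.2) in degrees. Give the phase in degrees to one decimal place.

∠(j89.2) = 90.00°
∠(j89.2 + 125) = arctan(89.2/125) = 35.51°
∠H(j89.2) = 90.00° − 35.51° = 54.49°

54.5°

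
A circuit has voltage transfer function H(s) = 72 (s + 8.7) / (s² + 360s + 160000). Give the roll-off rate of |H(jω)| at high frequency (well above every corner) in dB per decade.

With 1 zero and 2 poles, the high-frequency asymptotic slope is 20 × (1 − 2) = -20 dB/decade.

-20 dB/decade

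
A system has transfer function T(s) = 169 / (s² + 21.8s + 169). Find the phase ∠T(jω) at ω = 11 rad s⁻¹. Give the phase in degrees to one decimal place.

∠[(j11)² + 21.8(j11) + 169] = ∠[48 + j239.8] = 78.68°
∠T(j11) = −78.68° = -78.68°

-78.7°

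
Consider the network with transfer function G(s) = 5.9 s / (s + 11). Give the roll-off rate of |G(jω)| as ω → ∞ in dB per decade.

0 dB/decade

With 1 zero and 1 pole, the high-frequency asymptotic slope is 20 × (1 − 1) = 0 dB/decade.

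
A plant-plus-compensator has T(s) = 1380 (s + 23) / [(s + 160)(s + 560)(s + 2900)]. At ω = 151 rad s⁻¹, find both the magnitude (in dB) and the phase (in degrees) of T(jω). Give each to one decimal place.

|j151 + 23| = √(151² + 23²) = 152.7
|j151 + 160| = √(151² + 160²) = 220
|j151 + 560| = √(151² + 560²) = 580
|j151 + 2900| = √(151² + 2900²) = 2904
|T(j151)| = 1380 × 152.7 / (220 × 580 × 2904) = 0.00056885
20 log₁₀(0.00056885) = -64.90 dB
∠(j151 + 23) = arctan(151/23) = 81.34°
∠(j151 + 160) = arctan(151/160) = 43.34°
∠(j151 + 560) = arctan(151/560) = 15.09°
∠(j151 + 2900) = arctan(151/2900) = 2.98°
∠T(j151) = 81.34° − (43.34° + 15.09° + 2.98°) = 19.93°

|T| = -64.9 dB, ∠T = 19.9°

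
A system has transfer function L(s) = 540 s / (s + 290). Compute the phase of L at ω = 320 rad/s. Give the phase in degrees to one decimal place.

∠(j320) = 90.00°
∠(j320 + 290) = arctan(320/290) = 47.82°
∠L(j320) = 90.00° − 47.82° = 42.18°

42.2 deg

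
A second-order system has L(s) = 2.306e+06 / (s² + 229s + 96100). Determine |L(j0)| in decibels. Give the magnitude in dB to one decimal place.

L(0) = 2.306e+06 / 96100 = 23.996
20 log₁₀(23.996) = 27.60 dB

27.6 dB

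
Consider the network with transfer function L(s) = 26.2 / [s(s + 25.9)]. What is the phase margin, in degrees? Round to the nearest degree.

Gain crossover: |L(jω)| = 1 at ω ≈ 1.01 rad s⁻¹.
∠L(j1.01) = −90° − arctan(1.01/25.9) ≈ -92.23°
PM = 180° + (-92.23°) = 87.77°

88°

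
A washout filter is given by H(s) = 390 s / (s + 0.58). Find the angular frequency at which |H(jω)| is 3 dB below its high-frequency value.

For a single-pole high-pass, the −3 dB point is at the pole: ω = 0.58 rad s⁻¹.

0.58 rad s⁻¹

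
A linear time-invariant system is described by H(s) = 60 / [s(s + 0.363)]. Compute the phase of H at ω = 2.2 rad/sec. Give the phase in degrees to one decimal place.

-170.6°

∠(j2.2 + 0.363) = arctan(2.2/0.363) = 80.63°
∠(j2.2) = 90.00°
∠H(j2.2) = − (80.63° + 90.00°) = -170.63°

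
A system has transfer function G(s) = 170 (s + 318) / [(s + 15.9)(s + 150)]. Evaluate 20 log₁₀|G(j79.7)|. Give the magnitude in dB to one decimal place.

12.1 dB

|j79.7 + 318| = √(79.7² + 318²) = 327.8
|j79.7 + 15.9| = √(79.7² + 15.9²) = 81.27
|j79.7 + 150| = √(79.7² + 150²) = 169.9
|G(j79.7)| = 170 × 327.8 / (81.27 × 169.9) = 4.0372
20 log₁₀(4.0372) = 12.12 dB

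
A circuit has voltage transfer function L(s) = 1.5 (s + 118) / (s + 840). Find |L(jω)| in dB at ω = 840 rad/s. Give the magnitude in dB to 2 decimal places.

0.60 dB

|j840 + 118| = √(840² + 118²) = 848.2
|j840 + 840| = √(840² + 840²) = 1188
|L(j840)| = 1.5 × 848.2 / 1188 = 1.0711
20 log₁₀(1.0711) = 0.596 dB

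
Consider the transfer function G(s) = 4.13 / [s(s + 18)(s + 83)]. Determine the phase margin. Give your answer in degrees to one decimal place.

90.0°

Gain crossover: |G(jω)| = 1 at ω ≈ 0.00276 rad/s.
∠G(j0.00276) = −90° − arctan(0.00276/18) − arctan(0.00276/83) ≈ -90.01°
PM = 180° + (-90.01°) = 89.99°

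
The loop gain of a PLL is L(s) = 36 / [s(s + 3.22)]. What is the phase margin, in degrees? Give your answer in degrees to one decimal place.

30.0°

Gain crossover: |L(jω)| = 1 at ω ≈ 5.58 rad s⁻¹.
∠L(j5.58) = −90° − arctan(5.58/3.22) ≈ -150.03°
PM = 180° + (-150.03°) = 29.97°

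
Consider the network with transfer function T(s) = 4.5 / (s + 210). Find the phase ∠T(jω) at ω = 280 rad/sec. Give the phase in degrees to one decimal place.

∠(j280 + 210) = arctan(280/210) = 53.13°
∠T(j280) = −53.13° = -53.13°

-53.1°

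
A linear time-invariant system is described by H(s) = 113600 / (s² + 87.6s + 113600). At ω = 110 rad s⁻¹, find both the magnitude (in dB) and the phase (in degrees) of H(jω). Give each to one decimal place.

|H| = 0.9 dB, ∠H = -5.4 deg

|(j110)² + 87.6(j110) + 113600| = |1.015e+05 + j9636| = 1.02e+05
|H(j110)| = 113600 / 1.02e+05 = 1.1142
20 log₁₀(1.1142) = 0.94 dB
∠[(j110)² + 87.6(j110) + 113600] = ∠[1.015e+05 + j9636] = 5.42°
∠H(j110) = −5.42° = -5.42°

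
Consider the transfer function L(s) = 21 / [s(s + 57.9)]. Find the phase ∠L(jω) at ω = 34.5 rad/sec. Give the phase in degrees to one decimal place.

∠(j34.5 + 57.9) = arctan(34.5/57.9) = 30.79°
∠(j34.5) = 90.00°
∠L(j34.5) = − (30.79° + 90.00°) = -120.79°

-120.8°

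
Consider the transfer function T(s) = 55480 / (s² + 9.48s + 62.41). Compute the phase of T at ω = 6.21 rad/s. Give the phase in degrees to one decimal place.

-67.9°

∠[(j6.21)² + 9.48(j6.21) + 62.41] = ∠[23.846 + j58.871] = 67.95°
∠T(j6.21) = −67.95° = -67.95°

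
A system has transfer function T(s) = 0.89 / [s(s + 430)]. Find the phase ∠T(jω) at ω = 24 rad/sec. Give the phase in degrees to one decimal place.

-93.2°

∠(j24 + 430) = arctan(24/430) = 3.19°
∠(j24) = 90.00°
∠T(j24) = − (3.19° + 90.00°) = -93.19°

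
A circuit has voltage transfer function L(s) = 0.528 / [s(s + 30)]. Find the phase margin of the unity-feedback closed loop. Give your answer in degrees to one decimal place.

90.0°

Gain crossover: |L(jω)| = 1 at ω ≈ 0.0176 rad/s.
∠L(j0.0176) = −90° − arctan(0.0176/30) ≈ -90.03°
PM = 180° + (-90.03°) = 89.97°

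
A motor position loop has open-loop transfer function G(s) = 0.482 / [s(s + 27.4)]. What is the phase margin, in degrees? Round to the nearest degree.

Gain crossover: |G(jω)| = 1 at ω ≈ 0.0176 rad/s.
∠G(j0.0176) = −90° − arctan(0.0176/27.4) ≈ -90.04°
PM = 180° + (-90.04°) = 89.96°

90°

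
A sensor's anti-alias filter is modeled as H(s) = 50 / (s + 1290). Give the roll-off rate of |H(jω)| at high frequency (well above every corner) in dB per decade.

With 0 zeros and 1 pole, the high-frequency asymptotic slope is 20 × (0 − 1) = -20 dB/decade.

-20 dB/decade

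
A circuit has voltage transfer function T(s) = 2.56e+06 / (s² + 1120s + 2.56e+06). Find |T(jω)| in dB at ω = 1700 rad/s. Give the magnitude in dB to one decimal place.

|(j1700)² + 1120(j1700) + 2.56e+06| = |-3.3e+05 + j1.904e+06| = 1.932e+06
|T(j1700)| = 2.56e+06 / 1.932e+06 = 1.3248
20 log₁₀(1.3248) = 2.44 dB

2.4 dB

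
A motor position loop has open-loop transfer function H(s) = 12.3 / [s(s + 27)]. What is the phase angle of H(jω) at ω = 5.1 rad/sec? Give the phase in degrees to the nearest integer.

∠(j5.1 + 27) = arctan(5.1/27) = 10.70°
∠(j5.1) = 90.00°
∠H(j5.1) = − (10.70° + 90.00°) = -100.70°

-101 deg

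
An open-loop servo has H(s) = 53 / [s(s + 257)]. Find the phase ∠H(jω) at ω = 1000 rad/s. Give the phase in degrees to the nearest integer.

∠(j1000 + 257) = arctan(1000/257) = 75.59°
∠(j1000) = 90.00°
∠H(j1000) = − (75.59° + 90.00°) = -165.59°

-166°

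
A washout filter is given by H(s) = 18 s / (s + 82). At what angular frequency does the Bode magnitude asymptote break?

82 rad s⁻¹

The single real pole at s = −82 gives a corner at ω = 82 rad s⁻¹.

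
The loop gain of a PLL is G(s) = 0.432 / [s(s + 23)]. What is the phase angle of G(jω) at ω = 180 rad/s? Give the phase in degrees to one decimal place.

-172.7°

∠(j180 + 23) = arctan(180/23) = 82.72°
∠(j180) = 90.00°
∠G(j180) = − (82.72° + 90.00°) = -172.72°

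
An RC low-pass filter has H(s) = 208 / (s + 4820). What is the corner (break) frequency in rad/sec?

The single real pole at s = −4820 gives a corner at ω = 4820 rad/sec.

4820 rad/sec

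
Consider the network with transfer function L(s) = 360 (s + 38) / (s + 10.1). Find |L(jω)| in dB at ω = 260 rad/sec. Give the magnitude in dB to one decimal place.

|j260 + 38| = √(260² + 38²) = 262.8
|j260 + 10.1| = √(260² + 10.1²) = 260.2
|L(j260)| = 360 × 262.8 / 260.2 = 363.55
20 log₁₀(363.55) = 51.21 dB

51.2 dB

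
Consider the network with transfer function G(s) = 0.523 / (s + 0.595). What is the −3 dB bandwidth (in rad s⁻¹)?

For a single-pole low-pass, the −3 dB point is at the pole: ω = 0.595 rad s⁻¹.

0.595 rad s⁻¹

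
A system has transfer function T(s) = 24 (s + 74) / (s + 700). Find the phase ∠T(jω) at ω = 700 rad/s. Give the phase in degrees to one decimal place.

39.0°

∠(j700 + 74) = arctan(700/74) = 83.97°
∠(j700 + 700) = arctan(700/700) = 45.00°
∠T(j700) = 83.97° − 45.00° = 38.97°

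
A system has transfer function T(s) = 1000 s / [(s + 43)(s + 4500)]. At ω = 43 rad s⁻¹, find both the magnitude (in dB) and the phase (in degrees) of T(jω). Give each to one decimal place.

|T| = -16.1 dB, ∠T = 44.5°

|j43| = 43
|j43 + 43| = √(43² + 43²) = 60.81
|j43 + 4500| = √(43² + 4500²) = 4500
|T(j43)| = 1000 × 43 / (60.81 × 4500) = 0.15713
20 log₁₀(0.15713) = -16.07 dB
∠(j43) = 90.00°
∠(j43 + 43) = arctan(43/43) = 45.00°
∠(j43 + 4500) = arctan(43/4500) = 0.55°
∠T(j43) = 90.00° − (45.00° + 0.55°) = 44.45°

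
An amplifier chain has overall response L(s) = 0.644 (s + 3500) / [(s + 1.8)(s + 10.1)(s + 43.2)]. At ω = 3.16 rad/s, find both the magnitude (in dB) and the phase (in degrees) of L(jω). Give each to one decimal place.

|j3.16 + 3500| = √(3.16² + 3500²) = 3500
|j3.16 + 1.8| = √(3.16² + 1.8²) = 3.637
|j3.16 + 10.1| = √(3.16² + 10.1²) = 10.58
|j3.16 + 43.2| = √(3.16² + 43.2²) = 43.32
|L(j3.16)| = 0.644 × 3500 / (3.637 × 10.58 × 43.32) = 1.3521
20 log₁₀(1.3521) = 2.62 dB
∠(j3.16 + 3500) = arctan(3.16/3500) = 0.05°
∠(j3.16 + 1.8) = arctan(3.16/1.8) = 60.33°
∠(j3.16 + 10.1) = arctan(3.16/10.1) = 17.37°
∠(j3.16 + 43.2) = arctan(3.16/43.2) = 4.18°
∠L(j3.16) = 0.05° − (60.33° + 17.37° + 4.18°) = -81.84°

|L| = 2.6 dB, ∠L = -81.8°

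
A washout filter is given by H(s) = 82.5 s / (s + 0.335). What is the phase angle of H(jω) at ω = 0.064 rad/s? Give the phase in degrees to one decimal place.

79.2°

∠(j0.064) = 90.00°
∠(j0.064 + 0.335) = arctan(0.064/0.335) = 10.82°
∠H(j0.064) = 90.00° − 10.82° = 79.18°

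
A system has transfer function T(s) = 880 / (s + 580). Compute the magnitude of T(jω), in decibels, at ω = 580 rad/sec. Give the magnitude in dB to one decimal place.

|j580 + 580| = √(580² + 580²) = 820.2
|T(j580)| = 880 / 820.2 = 1.0729
20 log₁₀(1.0729) = 0.61 dB

0.6 dB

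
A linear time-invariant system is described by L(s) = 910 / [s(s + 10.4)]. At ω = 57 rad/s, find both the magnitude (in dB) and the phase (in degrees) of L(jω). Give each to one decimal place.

|j57 + 10.4| = √(57² + 10.4²) = 57.94
|j57| = 57
|L(j57)| = 910 / (57.94 × 57) = 0.27554
20 log₁₀(0.27554) = -11.20 dB
∠(j57 + 10.4) = arctan(57/10.4) = 79.66°
∠(j57) = 90.00°
∠L(j57) = − (79.66° + 90.00°) = -169.66°

|L| = -11.2 dB, ∠L = -169.7°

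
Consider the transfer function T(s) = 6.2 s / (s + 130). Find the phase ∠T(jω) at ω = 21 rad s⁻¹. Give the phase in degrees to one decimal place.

80.8°

∠(j21) = 90.00°
∠(j21 + 130) = arctan(21/130) = 9.18°
∠T(j21) = 90.00° − 9.18° = 80.82°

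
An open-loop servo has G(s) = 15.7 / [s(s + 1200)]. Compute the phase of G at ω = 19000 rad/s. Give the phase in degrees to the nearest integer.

-176°

∠(j19000 + 1200) = arctan(19000/1200) = 86.39°
∠(j19000) = 90.00°
∠G(j19000) = − (86.39° + 90.00°) = -176.39°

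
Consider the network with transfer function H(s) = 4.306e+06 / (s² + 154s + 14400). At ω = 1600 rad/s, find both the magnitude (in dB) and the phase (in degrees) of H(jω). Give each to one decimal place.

|(j1600)² + 154(j1600) + 14400| = |-2.5456e+06 + j2.464e+05| = 2.557e+06
|H(j1600)| = 4.306e+06 / 2.557e+06 = 1.6837
20 log₁₀(1.6837) = 4.53 dB
∠[(j1600)² + 154(j1600) + 14400] = ∠[-2.5456e+06 + j2.464e+05] = 174.47°
∠H(j1600) = −174.47° = -174.47°

|H| = 4.5 dB, ∠H = -174.5°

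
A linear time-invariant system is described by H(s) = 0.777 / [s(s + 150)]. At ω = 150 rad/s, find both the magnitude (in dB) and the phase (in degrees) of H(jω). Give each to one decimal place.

|j150 + 150| = √(150² + 150²) = 212.1
|j150| = 150
|H(j150)| = 0.777 / (212.1 × 150) = 2.4419e-05
20 log₁₀(2.4419e-05) = -92.25 dB
∠(j150 + 150) = arctan(150/150) = 45.00°
∠(j150) = 90.00°
∠H(j150) = − (45.00° + 90.00°) = -135.00°

|H| = -92.2 dB, ∠H = -135.0°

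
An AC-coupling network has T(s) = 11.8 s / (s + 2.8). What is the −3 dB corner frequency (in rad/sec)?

2.8 rad/sec

For a single-pole high-pass, the −3 dB point is at the pole: ω = 2.8 rad/sec.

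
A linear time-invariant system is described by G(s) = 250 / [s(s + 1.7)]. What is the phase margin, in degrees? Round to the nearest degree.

Gain crossover: |G(jω)| = 1 at ω ≈ 15.8 rad/s.
∠G(j15.8) = −90° − arctan(15.8/1.7) ≈ -173.85°
PM = 180° + (-173.85°) = 6.15°

6°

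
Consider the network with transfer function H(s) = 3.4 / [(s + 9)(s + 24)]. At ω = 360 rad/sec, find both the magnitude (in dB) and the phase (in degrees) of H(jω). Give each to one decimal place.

|H| = -91.6 dB, ∠H = -174.8°

|j360 + 9| = √(360² + 9²) = 360.1
|j360 + 24| = √(360² + 24²) = 360.8
|H(j360)| = 3.4 / (360.1 × 360.8) = 2.6168e-05
20 log₁₀(2.6168e-05) = -91.64 dB
∠(j360 + 9) = arctan(360/9) = 88.57°
∠(j360 + 24) = arctan(360/24) = 86.19°
∠H(j360) = − (88.57° + 86.19°) = -174.75°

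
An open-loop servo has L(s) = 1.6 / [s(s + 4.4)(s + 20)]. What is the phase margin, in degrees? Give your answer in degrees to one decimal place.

Gain crossover: |L(jω)| = 1 at ω ≈ 0.0182 rad/s.
∠L(j0.0182) = −90° − arctan(0.0182/4.4) − arctan(0.0182/20) ≈ -90.29°
PM = 180° + (-90.29°) = 89.71°

89.7°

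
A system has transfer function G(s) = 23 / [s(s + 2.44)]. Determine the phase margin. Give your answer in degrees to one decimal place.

28.5°

Gain crossover: |G(jω)| = 1 at ω ≈ 4.5 rad/s.
∠G(j4.5) = −90° − arctan(4.5/2.44) ≈ -151.51°
PM = 180° + (-151.51°) = 28.49°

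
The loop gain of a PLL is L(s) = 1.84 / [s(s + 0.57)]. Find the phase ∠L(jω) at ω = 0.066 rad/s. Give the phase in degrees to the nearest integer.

∠(j0.066 + 0.57) = arctan(0.066/0.57) = 6.60°
∠(j0.066) = 90.00°
∠L(j0.066) = − (6.60° + 90.00°) = -96.60°

-97°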